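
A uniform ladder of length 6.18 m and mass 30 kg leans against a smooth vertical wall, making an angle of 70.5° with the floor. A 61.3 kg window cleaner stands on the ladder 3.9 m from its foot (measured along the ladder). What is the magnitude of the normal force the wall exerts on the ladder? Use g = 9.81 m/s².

N_wall ≈ 186 N

Taking torques about the foot of the ladder:
Ladder weight 30×9.81 = 294.3 N acts at 3.09 m along the ladder; its horizontal arm is 3.09·cos70.5° = 1.031 m → τ = 303.4 N·m clockwise.
Window cleaner: 61.3×9.81 = 601.4 N at 3.9 m → arm 1.302 m → τ = 783 N·m clockwise.
Wall normal N acts horizontally at the top; its moment arm is the height L sinθ = 6.18·sin70.5° = 5.826 m, counterclockwise.
Balancing moments: N × 5.826 = 1086, giving N = 186 N.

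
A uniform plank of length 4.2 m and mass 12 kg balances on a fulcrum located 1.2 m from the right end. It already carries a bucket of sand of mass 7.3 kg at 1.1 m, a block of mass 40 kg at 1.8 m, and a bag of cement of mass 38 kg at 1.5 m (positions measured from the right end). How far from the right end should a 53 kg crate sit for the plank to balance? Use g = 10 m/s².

About the fulcrum (at 1.2 m from the right end):
Beam weight: 12 × 10 = 120 N down at 2.1 m → arm 0.9 m, τ = 120 × 0.9 = 108 N·m counterclockwise.
Bucket of sand: 7.3 × 10 = 73 N down at 1.1 m → arm 0.1 m, τ = 73 × 0.1 = 7.3 N·m clockwise.
Block: 40 × 10 = 400 N down at 1.8 m → arm 0.6 m, τ = 400 × 0.6 = 240 N·m counterclockwise.
Bag of cement: 38 × 10 = 380 N down at 1.5 m → arm 0.3 m, τ = 380 × 0.3 = 114 N·m counterclockwise.
Net moment of existing loads = 454.7 N·m counterclockwise.
The crate weighs 53 × 10 = 530 N and must supply an equal clockwise moment, so its lever arm about the fulcrum is 454.7 / 530 = 0.858 m.
That puts it at 1.2 − 0.858 = 0.342 m from the right end.

x ≈ 0.342 m from the right end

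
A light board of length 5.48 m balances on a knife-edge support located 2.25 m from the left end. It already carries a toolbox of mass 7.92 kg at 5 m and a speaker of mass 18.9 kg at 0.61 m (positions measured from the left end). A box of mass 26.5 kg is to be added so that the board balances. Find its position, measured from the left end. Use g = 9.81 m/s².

Take moments about the knife-edge support (at 2.25 m from the left end).
Toolbox: 7.92 × 9.81 = 77.7 N down at 5 m → arm 2.75 m, τ = 77.7 × 2.75 = 213.7 N·m clockwise.
Speaker: 18.9 × 9.81 = 185.4 N down at 0.61 m → arm 1.64 m, τ = 185.4 × 1.64 = 304.1 N·m counterclockwise.
Net moment of existing loads = 90.4 N·m counterclockwise.
The box weighs 26.5 × 9.81 = 260 N and must supply an equal clockwise moment, so its lever arm about the knife-edge support is 90.4 / 260 = 0.348 m.
That puts it at 2.25 + 0.348 = 2.6 m from the left end.

x ≈ 2.6 m from the left end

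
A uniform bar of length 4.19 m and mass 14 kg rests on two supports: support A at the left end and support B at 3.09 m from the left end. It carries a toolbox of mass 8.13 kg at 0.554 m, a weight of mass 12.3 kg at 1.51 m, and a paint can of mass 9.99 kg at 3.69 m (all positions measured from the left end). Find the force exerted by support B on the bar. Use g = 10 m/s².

Choose support A as the axis so its reaction then has zero moment arm.
Beam weight: 14 × 10 = 140 N down at 2.095 m → arm 2.095 m, τ = 140 × 2.095 = 293.3 N·m clockwise.
Toolbox: 8.13 × 10 = 81.3 N down at 0.554 m → arm 0.554 m, τ = 81.3 × 0.554 = 45.04 N·m clockwise.
Weight: 12.3 × 10 = 123 N down at 1.51 m → arm 1.51 m, τ = 123 × 1.51 = 185.7 N·m clockwise.
Paint can: 9.99 × 10 = 99.9 N down at 3.69 m → arm 3.69 m, τ = 99.9 × 3.69 = 368.6 N·m clockwise.
Net load moment about support A = 892.6 N·m clockwise.
Reaction R at support B is upward at 3.09 m, arm 3.09 m → moment R × 3.09 counterclockwise.
Balancing moments: R × 3.09 = 892.6, giving R = 289 N.

R_B ≈ 289 N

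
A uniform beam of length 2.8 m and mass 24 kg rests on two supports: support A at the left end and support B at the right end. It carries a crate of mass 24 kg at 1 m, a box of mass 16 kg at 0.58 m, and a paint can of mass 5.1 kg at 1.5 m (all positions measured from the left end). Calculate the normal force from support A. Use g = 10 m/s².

Taking torques about support B:
Beam weight: 24 × 10 = 240 N down at 1.4 m → arm 1.4 m, τ = 240 × 1.4 = 336 N·m counterclockwise.
Crate: 24 × 10 = 240 N down at 1 m → arm 1.8 m, τ = 240 × 1.8 = 432 N·m counterclockwise.
Box: 16 × 10 = 160 N down at 0.58 m → arm 2.22 m, τ = 160 × 2.22 = 355.2 N·m counterclockwise.
Paint can: 5.1 × 10 = 51 N down at 1.5 m → arm 1.3 m, τ = 51 × 1.3 = 66.3 N·m counterclockwise.
Net load moment about support B = 1190 N·m counterclockwise.
Reaction R at support A is upward at 0 m, arm 2.8 m → moment R × 2.8 clockwise.
Στ = 0 ⇒ R × 2.8 = 1190 ⇒ R = 425 N.

R_A ≈ 425 N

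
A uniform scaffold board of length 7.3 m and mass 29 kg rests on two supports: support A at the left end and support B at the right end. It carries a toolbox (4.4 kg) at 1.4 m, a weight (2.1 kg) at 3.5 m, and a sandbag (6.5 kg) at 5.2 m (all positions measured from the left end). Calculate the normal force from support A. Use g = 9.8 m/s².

About support B:
Beam weight: 29 × 9.8 = 284.2 N down at 3.65 m → arm 3.65 m, τ = 284.2 × 3.65 = 1037 N·m counterclockwise.
Toolbox: 4.4 × 9.8 = 43.12 N down at 1.4 m → arm 5.9 m, τ = 43.12 × 5.9 = 254.4 N·m counterclockwise.
Weight: 2.1 × 9.8 = 20.58 N down at 3.5 m → arm 3.8 m, τ = 20.58 × 3.8 = 78.2 N·m counterclockwise.
Sandbag: 6.5 × 9.8 = 63.7 N down at 5.2 m → arm 2.1 m, τ = 63.7 × 2.1 = 133.8 N·m counterclockwise.
Net load moment about support B = 1503 N·m counterclockwise.
Reaction R at support A is upward at 0 m, arm 7.3 m → moment R × 7.3 clockwise.
Στ = 0 ⇒ R × 7.3 = 1503 ⇒ R = 206 N.

R_A ≈ 206 N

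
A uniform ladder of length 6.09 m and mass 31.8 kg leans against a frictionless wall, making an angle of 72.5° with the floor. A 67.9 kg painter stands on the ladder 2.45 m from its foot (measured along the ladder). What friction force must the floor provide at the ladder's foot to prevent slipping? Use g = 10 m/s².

f ≈ 136 N

About the foot of the ladder:
Ladder weight 31.8×10 = 318 N acts at 3.045 m along the ladder; its horizontal arm is 3.045·cos72.5° = 0.9156 m → τ = 291.2 N·m clockwise.
Painter: 67.9×10 = 679 N at 2.45 m → arm 0.7367 m → τ = 500.2 N·m clockwise.
Wall normal N acts horizontally at the top; its moment arm is the height L sinθ = 6.09·sin72.5° = 5.808 m, counterclockwise.
For rotational equilibrium, N × 5.808 = 791.4, so N = 136 N.
ΣFx = 0: friction at the foot balances the wall's push, so f = N_wall = 136 N.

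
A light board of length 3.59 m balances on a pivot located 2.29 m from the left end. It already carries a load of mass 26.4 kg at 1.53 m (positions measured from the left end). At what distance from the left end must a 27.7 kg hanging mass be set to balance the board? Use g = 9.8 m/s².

x ≈ 3.01 m from the left end

Take moments about the pivot (at 2.29 m from the left end).
Load: 26.4 × 9.8 = 258.7 N down at 1.53 m → arm 0.76 m, τ = 258.7 × 0.76 = 196.6 N·m counterclockwise.
Net moment of existing loads = 196.6 N·m counterclockwise.
The hanging mass weighs 27.7 × 9.8 = 271.5 N and must supply an equal clockwise moment, so its lever arm about the pivot is 196.6 / 271.5 = 0.724 m.
That puts it at 2.29 + 0.724 = 3.01 m from the left end.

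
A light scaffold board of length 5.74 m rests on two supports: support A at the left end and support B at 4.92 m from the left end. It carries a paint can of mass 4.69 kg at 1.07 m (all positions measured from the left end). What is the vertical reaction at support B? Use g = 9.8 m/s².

Take moments about support A.
Paint can: 4.69 × 9.8 = 45.96 N down at 1.07 m → arm 1.07 m, τ = 45.96 × 1.07 = 49.18 N·m clockwise.
Net load moment about support A = 49.18 N·m clockwise.
Reaction R at support B is upward at 4.92 m, arm 4.92 m → moment R × 4.92 counterclockwise.
Στ = 0 ⇒ R × 4.92 = 49.18 ⇒ R = 10 N.

R_B ≈ 10 N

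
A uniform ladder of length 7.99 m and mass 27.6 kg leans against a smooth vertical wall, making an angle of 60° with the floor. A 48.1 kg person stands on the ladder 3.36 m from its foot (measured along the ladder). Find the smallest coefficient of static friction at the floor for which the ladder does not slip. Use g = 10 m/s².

Taking torques about the foot of the ladder:
Ladder weight 27.6×10 = 276 N acts at 3.995 m along the ladder; its horizontal arm is 3.995·cos60° = 1.998 m → τ = 551.4 N·m clockwise.
Person: 48.1×10 = 481 N at 3.36 m → arm 1.68 m → τ = 808.1 N·m clockwise.
Wall normal N acts horizontally at the top; its moment arm is the height L sinθ = 7.99·sin60° = 6.92 m, counterclockwise.
Στ = 0 ⇒ N × 6.92 = 1360 ⇒ N = 196.5 N.
ΣFx = 0 ⇒ f = N_wall = 196.5 N. ΣFy = 0 ⇒ N_floor = 757 N.
μ_min = f / N_floor = 196.5 / 757 = 0.26.

μ_min ≈ 0.26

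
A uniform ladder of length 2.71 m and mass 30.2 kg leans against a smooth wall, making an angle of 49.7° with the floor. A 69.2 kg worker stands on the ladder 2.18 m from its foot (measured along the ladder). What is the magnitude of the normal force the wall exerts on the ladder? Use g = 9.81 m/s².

About the foot of the ladder:
Ladder weight 30.2×9.81 = 296.3 N acts at 1.355 m along the ladder; its horizontal arm is 1.355·cos49.7° = 0.8764 m → τ = 259.7 N·m clockwise.
Worker: 69.2×9.81 = 678.9 N at 2.18 m → arm 1.41 m → τ = 957.2 N·m clockwise.
Wall normal N acts horizontally at the top; its moment arm is the height L sinθ = 2.71·sin49.7° = 2.067 m, counterclockwise.
Balancing moments: N × 2.067 = 1217, giving N = 589 N.

N_wall ≈ 589 N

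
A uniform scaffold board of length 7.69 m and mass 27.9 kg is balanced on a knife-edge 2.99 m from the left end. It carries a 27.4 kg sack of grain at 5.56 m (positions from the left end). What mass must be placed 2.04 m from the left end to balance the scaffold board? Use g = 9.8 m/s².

Choose the knife-edge (at 2.99 m from the left end) as the axis so the support reaction has zero arm there.
Beam weight: 27.9 × 9.8 = 273.4 N down at 3.845 m → arm 0.855 m, τ = 273.4 × 0.855 = 233.8 N·m clockwise.
Sack of grain: 27.4 × 9.8 = 268.5 N down at 5.56 m → arm 2.57 m, τ = 268.5 × 2.57 = 690 N·m clockwise.
Net moment of known loads = 923.8 N·m clockwise.
An unknown mass m at 2.04 m has arm 0.95 m; its moment is m·g·0.95 counterclockwise.
Στ = 0 ⇒ m × 9.8 × 0.95 = 923.8 ⇒ m = 923.8 / (9.8 × 0.95) = 99.2 kg.

m ≈ 99.2 kg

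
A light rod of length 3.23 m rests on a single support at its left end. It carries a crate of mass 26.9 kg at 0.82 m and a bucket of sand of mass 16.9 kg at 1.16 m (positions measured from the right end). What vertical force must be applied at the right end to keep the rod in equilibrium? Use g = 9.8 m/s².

F ≈ 303 N

Take moments about the left end.
Crate: 26.9 × 9.8 = 263.6 N down at 0.82 m → arm 2.41 m, τ = 263.6 × 2.41 = 635.3 N·m clockwise.
Bucket of sand: 16.9 × 9.8 = 165.6 N down at 1.16 m → arm 2.07 m, τ = 165.6 × 2.07 = 342.8 N·m clockwise.
Net moment of the loads = 978.1 N·m clockwise.
The upward force F acts at the right end, arm 3.23 m, giving F × 3.23 counterclockwise.
Balancing moments: F × 3.23 = 978.1, giving F = 978.1 / 3.23 = 303 N.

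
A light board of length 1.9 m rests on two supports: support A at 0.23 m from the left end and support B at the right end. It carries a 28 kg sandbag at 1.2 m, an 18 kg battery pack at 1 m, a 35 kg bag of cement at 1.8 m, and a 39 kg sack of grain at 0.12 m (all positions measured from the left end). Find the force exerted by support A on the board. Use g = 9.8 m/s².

Choose support B as the axis so its reaction then has zero moment arm.
Sandbag: 28 × 9.8 = 274.4 N down at 1.2 m → arm 0.7 m, τ = 274.4 × 0.7 = 192.1 N·m counterclockwise.
Battery pack: 18 × 9.8 = 176.4 N down at 1 m → arm 0.9 m, τ = 176.4 × 0.9 = 158.8 N·m counterclockwise.
Bag of cement: 35 × 9.8 = 343 N down at 1.8 m → arm 0.1 m, τ = 343 × 0.1 = 34.3 N·m counterclockwise.
Sack of grain: 39 × 9.8 = 382.2 N down at 0.12 m → arm 1.78 m, τ = 382.2 × 1.78 = 680.3 N·m counterclockwise.
Net load moment about support B = 1066 N·m counterclockwise.
Reaction R at support A is upward at 0.23 m, arm 1.67 m → moment R × 1.67 clockwise.
For rotational equilibrium, R × 1.67 = 1066, so R = 638 N.

R_A ≈ 638 N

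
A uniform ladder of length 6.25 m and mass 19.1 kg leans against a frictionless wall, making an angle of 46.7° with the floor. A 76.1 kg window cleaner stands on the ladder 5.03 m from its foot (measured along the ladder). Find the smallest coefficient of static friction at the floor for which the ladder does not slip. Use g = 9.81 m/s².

μ_min ≈ 0.701

Take moments about the foot of the ladder.
Ladder weight 19.1×9.81 = 187.4 N acts at 3.125 m along the ladder; its horizontal arm is 3.125·cos46.7° = 2.143 m → τ = 401.6 N·m clockwise.
Window cleaner: 76.1×9.81 = 746.5 N at 5.03 m → arm 3.45 m → τ = 2575 N·m clockwise.
Wall normal N acts horizontally at the top; its moment arm is the height L sinθ = 6.25·sin46.7° = 4.549 m, counterclockwise.
Balancing moments: N × 4.549 = 2977, giving N = 654.4 N.
ΣFx = 0 ⇒ f = N_wall = 654.4 N. ΣFy = 0 ⇒ N_floor = 933.9 N.
μ_min = f / N_floor = 654.4 / 933.9 = 0.701.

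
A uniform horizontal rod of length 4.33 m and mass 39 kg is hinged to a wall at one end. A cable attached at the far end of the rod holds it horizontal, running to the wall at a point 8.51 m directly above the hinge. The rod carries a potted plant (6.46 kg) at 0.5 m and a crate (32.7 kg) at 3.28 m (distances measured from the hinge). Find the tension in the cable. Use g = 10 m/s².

T ≈ 505 N

Take moments about the hinge.
Beam weight: 39 × 10 = 390 N down at 2.165 m → arm 2.165 m, τ = 390 × 2.165 = 844.4 N·m clockwise.
Potted plant: 6.46 × 10 = 64.6 N down at 0.5 m → arm 0.5 m, τ = 64.6 × 0.5 = 32.3 N·m clockwise.
Crate: 32.7 × 10 = 327 N down at 3.28 m → arm 3.28 m, τ = 327 × 3.28 = 1073 N·m clockwise.
Total clockwise load moment = 1950 N·m.
The cable tension T acts at 4.33 m; only its component perpendicular to the rod, T sinθ, produces torque. sinθ = h/√(h²+d²) = 8.51/√(8.51²+4.33²) = 0.8913.
Balancing moments: T × 4.33 × 0.8913 = 1950, giving T = 1950 / 3.859 = 505 N.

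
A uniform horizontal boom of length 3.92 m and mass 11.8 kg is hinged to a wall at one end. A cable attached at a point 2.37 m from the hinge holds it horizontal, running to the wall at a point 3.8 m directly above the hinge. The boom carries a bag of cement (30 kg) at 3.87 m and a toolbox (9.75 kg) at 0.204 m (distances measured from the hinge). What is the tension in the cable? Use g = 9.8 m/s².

Sum moments about the hinge (the unknown hinge reaction has zero arm there).
Beam weight: 11.8 × 9.8 = 115.6 N down at 1.96 m → arm 1.96 m, τ = 115.6 × 1.96 = 226.6 N·m clockwise.
Bag of cement: 30 × 9.8 = 294 N down at 3.87 m → arm 3.87 m, τ = 294 × 3.87 = 1138 N·m clockwise.
Toolbox: 9.75 × 9.8 = 95.55 N down at 0.204 m → arm 0.204 m, τ = 95.55 × 0.204 = 19.49 N·m clockwise.
Total clockwise load moment = 1384 N·m.
The cable tension T acts at 2.37 m; only its component perpendicular to the boom, T sinθ, produces torque. sinθ = h/√(h²+d²) = 3.8/√(3.8²+2.37²) = 0.8485.
Balancing moments: T × 2.37 × 0.8485 = 1384, giving T = 1384 / 2.011 = 688 N.

T ≈ 688 N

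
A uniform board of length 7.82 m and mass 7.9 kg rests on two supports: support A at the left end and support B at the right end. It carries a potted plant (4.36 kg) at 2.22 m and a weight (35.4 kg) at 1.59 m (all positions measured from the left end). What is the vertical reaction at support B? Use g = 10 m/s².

R_B ≈ 124 N

Take moments about support A.
Beam weight: 7.9 × 10 = 79 N down at 3.91 m → arm 3.91 m, τ = 79 × 3.91 = 308.9 N·m clockwise.
Potted plant: 4.36 × 10 = 43.6 N down at 2.22 m → arm 2.22 m, τ = 43.6 × 2.22 = 96.79 N·m clockwise.
Weight: 35.4 × 10 = 354 N down at 1.59 m → arm 1.59 m, τ = 354 × 1.59 = 562.9 N·m clockwise.
Net load moment about support A = 968.6 N·m clockwise.
Reaction R at support B is upward at 7.82 m, arm 7.82 m → moment R × 7.82 counterclockwise.
Setting net torque to zero: R × 7.82 = 968.6 → R = 124 N.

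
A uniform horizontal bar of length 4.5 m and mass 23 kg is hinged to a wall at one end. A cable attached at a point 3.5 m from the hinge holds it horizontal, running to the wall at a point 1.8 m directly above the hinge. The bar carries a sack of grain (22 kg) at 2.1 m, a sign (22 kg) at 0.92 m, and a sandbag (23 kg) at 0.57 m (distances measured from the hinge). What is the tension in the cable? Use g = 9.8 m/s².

Sum moments about the hinge (the unknown hinge reaction has zero arm there).
Beam weight: 23 × 9.8 = 225.4 N down at 2.25 m → arm 2.25 m, τ = 225.4 × 2.25 = 507.2 N·m clockwise.
Sack of grain: 22 × 9.8 = 215.6 N down at 2.1 m → arm 2.1 m, τ = 215.6 × 2.1 = 452.8 N·m clockwise.
Sign: 22 × 9.8 = 215.6 N down at 0.92 m → arm 0.92 m, τ = 215.6 × 0.92 = 198.4 N·m clockwise.
Sandbag: 23 × 9.8 = 225.4 N down at 0.57 m → arm 0.57 m, τ = 225.4 × 0.57 = 128.5 N·m clockwise.
Total clockwise load moment = 1287 N·m.
The cable tension T acts at 3.5 m; only its component perpendicular to the bar, T sinθ, produces torque. sinθ = h/√(h²+d²) = 1.8/√(1.8²+3.5²) = 0.4573.
Στ = 0 ⇒ T × 3.5 × 0.4573 = 1287 ⇒ T = 1287 / 1.601 = 804 N.

T ≈ 804 N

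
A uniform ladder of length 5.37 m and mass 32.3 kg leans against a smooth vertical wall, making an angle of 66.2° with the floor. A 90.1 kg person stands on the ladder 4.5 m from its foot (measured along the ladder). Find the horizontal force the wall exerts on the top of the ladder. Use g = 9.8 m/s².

Take moments about the foot of the ladder.
Ladder weight 32.3×9.8 = 316.5 N acts at 2.685 m along the ladder; its horizontal arm is 2.685·cos66.2° = 1.084 m → τ = 343.1 N·m clockwise.
Person: 90.1×9.8 = 883 N at 4.5 m → arm 1.816 m → τ = 1604 N·m clockwise.
Wall normal N acts horizontally at the top; its moment arm is the height L sinθ = 5.37·sin66.2° = 4.913 m, counterclockwise.
Balancing moments: N × 4.913 = 1947, giving N = 396 N.

N_wall ≈ 396 N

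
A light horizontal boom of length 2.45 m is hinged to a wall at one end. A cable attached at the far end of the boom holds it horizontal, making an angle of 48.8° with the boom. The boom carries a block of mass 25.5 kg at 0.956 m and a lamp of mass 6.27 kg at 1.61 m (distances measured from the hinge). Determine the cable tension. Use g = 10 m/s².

About the hinge:
Block: 25.5 × 10 = 255 N down at 0.956 m → arm 0.956 m, τ = 255 × 0.956 = 243.8 N·m clockwise.
Lamp: 6.27 × 10 = 62.7 N down at 1.61 m → arm 1.61 m, τ = 62.7 × 1.61 = 100.9 N·m clockwise.
Total clockwise load moment = 344.7 N·m.
The cable tension T acts at 2.45 m; only its component perpendicular to the boom, T sinθ, produces torque. sin 48.8° = 0.7524.
Στ = 0 ⇒ T × 2.45 × 0.7524 = 344.7 ⇒ T = 344.7 / 1.843 = 187 N.

T ≈ 187 N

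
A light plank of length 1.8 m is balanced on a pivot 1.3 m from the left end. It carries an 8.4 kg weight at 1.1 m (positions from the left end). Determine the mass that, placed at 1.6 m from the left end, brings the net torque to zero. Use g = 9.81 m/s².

m ≈ 5.6 kg

About the pivot (at 1.3 m from the left end):
Weight: 8.4 × 9.81 = 82.4 N down at 1.1 m → arm 0.2 m, τ = 82.4 × 0.2 = 16.48 N·m counterclockwise.
Net moment of known loads = 16.48 N·m counterclockwise.
An unknown mass m at 1.6 m has arm 0.3 m; its moment is m·g·0.3 clockwise.
For rotational equilibrium, m × 9.81 × 0.3 = 16.48, so m = 16.48 / (9.81 × 0.3) = 5.6 kg.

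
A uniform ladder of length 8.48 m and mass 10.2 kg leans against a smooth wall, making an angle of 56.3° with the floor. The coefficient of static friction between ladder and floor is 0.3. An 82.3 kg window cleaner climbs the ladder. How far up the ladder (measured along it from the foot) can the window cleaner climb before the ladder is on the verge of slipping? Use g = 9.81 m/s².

d ≈ 3.76 m

Take moments about the foot of the ladder.
Ladder weight 10.2×9.81 = 100.1 N acts at 4.24 m along the ladder; its horizontal arm is 4.24·cos56.3° = 2.353 m → τ = 235.5 N·m clockwise.
Window cleaner weight 82.3×9.81 = 807.4 N at distance d → arm d·cos56.3° → τ = 807.4·d·0.5548 clockwise.
Wall normal N at the top has arm L sinθ = 7.055 m counterclockwise, so Στ = 0 gives N·7.055 = 235.5 + 447.9·d.
ΣFy = 0 ⇒ N_floor = 907.5 N, so the maximum friction is μ_s·N_floor = 0.3×907.5 = 272.2 N. ΣFx = 0 ⇒ N_wall = f, so at the slipping point N = 272.2 N.
Substituting: 272.2×7.055 = 235.5 + 447.9·d ⇒ d = (1920 − 235.5) / 447.9 = 3.76 m.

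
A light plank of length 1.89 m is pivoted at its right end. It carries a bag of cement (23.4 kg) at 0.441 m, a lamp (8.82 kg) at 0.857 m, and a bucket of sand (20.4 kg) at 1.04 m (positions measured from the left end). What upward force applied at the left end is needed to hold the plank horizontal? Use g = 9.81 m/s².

F ≈ 313 N

Take moments about the right end.
Bag of cement: 23.4 × 9.81 = 229.6 N down at 0.441 m → arm 1.449 m, τ = 229.6 × 1.449 = 332.7 N·m counterclockwise.
Lamp: 8.82 × 9.81 = 86.52 N down at 0.857 m → arm 1.033 m, τ = 86.52 × 1.033 = 89.38 N·m counterclockwise.
Bucket of sand: 20.4 × 9.81 = 200.1 N down at 1.04 m → arm 0.85 m, τ = 200.1 × 0.85 = 170.1 N·m counterclockwise.
Net moment of the loads = 592.2 N·m counterclockwise.
The upward force F acts at the left end, arm 1.89 m, giving F × 1.89 clockwise.
Στ = 0 ⇒ F × 1.89 = 592.2 ⇒ F = 592.2 / 1.89 = 313 N.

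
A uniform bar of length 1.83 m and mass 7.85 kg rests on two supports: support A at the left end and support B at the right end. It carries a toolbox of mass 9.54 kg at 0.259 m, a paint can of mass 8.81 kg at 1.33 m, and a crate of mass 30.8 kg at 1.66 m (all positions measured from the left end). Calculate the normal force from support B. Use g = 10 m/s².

R_B ≈ 396 N

Take moments about support A.
Beam weight: 7.85 × 10 = 78.5 N down at 0.915 m → arm 0.915 m, τ = 78.5 × 0.915 = 71.83 N·m clockwise.
Toolbox: 9.54 × 10 = 95.4 N down at 0.259 m → arm 0.259 m, τ = 95.4 × 0.259 = 24.71 N·m clockwise.
Paint can: 8.81 × 10 = 88.1 N down at 1.33 m → arm 1.33 m, τ = 88.1 × 1.33 = 117.2 N·m clockwise.
Crate: 30.8 × 10 = 308 N down at 1.66 m → arm 1.66 m, τ = 308 × 1.66 = 511.3 N·m clockwise.
Net load moment about support A = 725 N·m clockwise.
Reaction R at support B is upward at 1.83 m, arm 1.83 m → moment R × 1.83 counterclockwise.
For rotational equilibrium, R × 1.83 = 725, so R = 396 N.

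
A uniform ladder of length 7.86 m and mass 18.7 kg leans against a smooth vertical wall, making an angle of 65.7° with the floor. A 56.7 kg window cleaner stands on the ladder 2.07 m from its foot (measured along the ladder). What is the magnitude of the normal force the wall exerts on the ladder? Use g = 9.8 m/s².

N_wall ≈ 107 N

Sum moments about the foot of the ladder (the floor normal and friction both act there and drop out).
Ladder weight 18.7×9.8 = 183.3 N acts at 3.93 m along the ladder; its horizontal arm is 3.93·cos65.7° = 1.617 m → τ = 296.4 N·m clockwise.
Window cleaner: 56.7×9.8 = 555.7 N at 2.07 m → arm 0.8518 m → τ = 473.3 N·m clockwise.
Wall normal N acts horizontally at the top; its moment arm is the height L sinθ = 7.86·sin65.7° = 7.164 m, counterclockwise.
For rotational equilibrium, N × 7.164 = 769.7, so N = 107 N.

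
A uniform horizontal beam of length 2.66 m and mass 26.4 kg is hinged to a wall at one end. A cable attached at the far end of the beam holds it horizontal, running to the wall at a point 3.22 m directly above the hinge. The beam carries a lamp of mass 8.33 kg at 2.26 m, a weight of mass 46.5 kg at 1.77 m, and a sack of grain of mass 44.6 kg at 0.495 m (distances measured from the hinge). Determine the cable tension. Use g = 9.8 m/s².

Choose the hinge as the axis so the unknown hinge reaction has zero arm there.
Beam weight: 26.4 × 9.8 = 258.7 N down at 1.33 m → arm 1.33 m, τ = 258.7 × 1.33 = 344.1 N·m clockwise.
Lamp: 8.33 × 9.8 = 81.63 N down at 2.26 m → arm 2.26 m, τ = 81.63 × 2.26 = 184.5 N·m clockwise.
Weight: 46.5 × 9.8 = 455.7 N down at 1.77 m → arm 1.77 m, τ = 455.7 × 1.77 = 806.6 N·m clockwise.
Sack of grain: 44.6 × 9.8 = 437.1 N down at 0.495 m → arm 0.495 m, τ = 437.1 × 0.495 = 216.4 N·m clockwise.
Total clockwise load moment = 1552 N·m.
The cable tension T acts at 2.66 m; only its component perpendicular to the beam, T sinθ, produces torque. sinθ = h/√(h²+d²) = 3.22/√(3.22²+2.66²) = 0.771.
Στ = 0 ⇒ T × 2.66 × 0.771 = 1552 ⇒ T = 1552 / 2.051 = 757 N.

T ≈ 757 N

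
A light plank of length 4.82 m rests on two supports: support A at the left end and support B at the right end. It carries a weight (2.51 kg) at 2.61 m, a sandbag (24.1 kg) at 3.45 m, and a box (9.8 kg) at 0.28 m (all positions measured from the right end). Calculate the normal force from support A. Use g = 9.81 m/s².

R_A ≈ 188 N

Choose support B as the axis so its reaction then has zero moment arm.
Weight: 2.51 × 9.81 = 24.62 N down at 2.61 m → arm 2.61 m, τ = 24.62 × 2.61 = 64.26 N·m counterclockwise.
Sandbag: 24.1 × 9.81 = 236.4 N down at 3.45 m → arm 3.45 m, τ = 236.4 × 3.45 = 815.6 N·m counterclockwise.
Box: 9.8 × 9.81 = 96.14 N down at 0.28 m → arm 0.28 m, τ = 96.14 × 0.28 = 26.92 N·m counterclockwise.
Net load moment about support B = 906.8 N·m counterclockwise.
Reaction R at support A is upward at 4.82 m, arm 4.82 m → moment R × 4.82 clockwise.
Setting net torque to zero: R × 4.82 = 906.8 → R = 188 N.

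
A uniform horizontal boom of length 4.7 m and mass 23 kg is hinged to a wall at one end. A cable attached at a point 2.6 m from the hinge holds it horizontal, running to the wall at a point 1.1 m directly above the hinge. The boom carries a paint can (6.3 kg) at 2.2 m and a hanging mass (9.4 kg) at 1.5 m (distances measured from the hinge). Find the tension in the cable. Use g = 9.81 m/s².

Sum moments about the hinge (the unknown hinge reaction has zero arm there).
Beam weight: 23 × 9.81 = 225.6 N down at 2.35 m → arm 2.35 m, τ = 225.6 × 2.35 = 530.2 N·m clockwise.
Paint can: 6.3 × 9.81 = 61.8 N down at 2.2 m → arm 2.2 m, τ = 61.8 × 2.2 = 136 N·m clockwise.
Hanging mass: 9.4 × 9.81 = 92.21 N down at 1.5 m → arm 1.5 m, τ = 92.21 × 1.5 = 138.3 N·m clockwise.
Total clockwise load moment = 804.5 N·m.
The cable tension T acts at 2.6 m; only its component perpendicular to the boom, T sinθ, produces torque. sinθ = h/√(h²+d²) = 1.1/√(1.1²+2.6²) = 0.3896.
For rotational equilibrium, T × 2.6 × 0.3896 = 804.5, so T = 804.5 / 1.013 = 794 N.

T ≈ 794 N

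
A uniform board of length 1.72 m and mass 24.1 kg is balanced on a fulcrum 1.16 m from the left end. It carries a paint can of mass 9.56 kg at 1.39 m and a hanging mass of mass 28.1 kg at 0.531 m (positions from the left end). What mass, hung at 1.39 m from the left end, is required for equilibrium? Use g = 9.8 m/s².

About the fulcrum (at 1.16 m from the left end):
Beam weight: 24.1 × 9.8 = 236.2 N down at 0.86 m → arm 0.3 m, τ = 236.2 × 0.3 = 70.86 N·m counterclockwise.
Paint can: 9.56 × 9.8 = 93.69 N down at 1.39 m → arm 0.23 m, τ = 93.69 × 0.23 = 21.55 N·m clockwise.
Hanging mass: 28.1 × 9.8 = 275.4 N down at 0.531 m → arm 0.629 m, τ = 275.4 × 0.629 = 173.2 N·m counterclockwise.
Net moment of known loads = 222.5 N·m counterclockwise.
An unknown mass m at 1.39 m has arm 0.23 m; its moment is m·g·0.23 clockwise.
For rotational equilibrium, m × 9.8 × 0.23 = 222.5, so m = 222.5 / (9.8 × 0.23) = 98.7 kg.

m ≈ 98.7 kg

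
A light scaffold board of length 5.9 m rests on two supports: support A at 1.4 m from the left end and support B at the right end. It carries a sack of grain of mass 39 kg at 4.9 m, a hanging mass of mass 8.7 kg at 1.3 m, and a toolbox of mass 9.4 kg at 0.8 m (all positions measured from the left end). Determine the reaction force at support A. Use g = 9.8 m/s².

Sum moments about support B (its reaction then has zero moment arm).
Sack of grain: 39 × 9.8 = 382.2 N down at 4.9 m → arm 1 m, τ = 382.2 × 1 = 382.2 N·m counterclockwise.
Hanging mass: 8.7 × 9.8 = 85.26 N down at 1.3 m → arm 4.6 m, τ = 85.26 × 4.6 = 392.2 N·m counterclockwise.
Toolbox: 9.4 × 9.8 = 92.12 N down at 0.8 m → arm 5.1 m, τ = 92.12 × 5.1 = 469.8 N·m counterclockwise.
Net load moment about support B = 1244 N·m counterclockwise.
Reaction R at support A is upward at 1.4 m, arm 4.5 m → moment R × 4.5 clockwise.
Στ = 0 ⇒ R × 4.5 = 1244 ⇒ R = 276 N.

R_A ≈ 276 N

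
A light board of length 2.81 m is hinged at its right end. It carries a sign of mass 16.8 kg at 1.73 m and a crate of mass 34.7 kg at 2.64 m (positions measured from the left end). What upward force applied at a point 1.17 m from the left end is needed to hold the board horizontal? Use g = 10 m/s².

About the right end:
Sign: 16.8 × 10 = 168 N down at 1.73 m → arm 1.08 m, τ = 168 × 1.08 = 181.4 N·m counterclockwise.
Crate: 34.7 × 10 = 347 N down at 2.64 m → arm 0.17 m, τ = 347 × 0.17 = 58.99 N·m counterclockwise.
Net moment of the loads = 240.4 N·m counterclockwise.
The upward force F acts at a point 1.17 m from the left end, arm 1.64 m, giving F × 1.64 clockwise.
Στ = 0 ⇒ F × 1.64 = 240.4 ⇒ F = 240.4 / 1.64 = 147 N.

F ≈ 147 N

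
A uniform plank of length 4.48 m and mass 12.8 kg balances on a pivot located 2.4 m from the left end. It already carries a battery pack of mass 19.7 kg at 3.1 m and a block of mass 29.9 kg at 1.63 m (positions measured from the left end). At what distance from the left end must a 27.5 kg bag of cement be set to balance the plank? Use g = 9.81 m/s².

Choose the pivot (at 2.4 m from the left end) as the axis so the support reaction has zero arm there.
Beam weight: 12.8 × 9.81 = 125.6 N down at 2.24 m → arm 0.16 m, τ = 125.6 × 0.16 = 20.1 N·m counterclockwise.
Battery pack: 19.7 × 9.81 = 193.3 N down at 3.1 m → arm 0.7 m, τ = 193.3 × 0.7 = 135.3 N·m clockwise.
Block: 29.9 × 9.81 = 293.3 N down at 1.63 m → arm 0.77 m, τ = 293.3 × 0.77 = 225.8 N·m counterclockwise.
Net moment of existing loads = 110.6 N·m counterclockwise.
The bag of cement weighs 27.5 × 9.81 = 269.8 N and must supply an equal clockwise moment, so its lever arm about the pivot is 110.6 / 269.8 = 0.41 m.
That puts it at 2.4 + 0.41 = 2.81 m from the left end.

x ≈ 2.81 m from the left end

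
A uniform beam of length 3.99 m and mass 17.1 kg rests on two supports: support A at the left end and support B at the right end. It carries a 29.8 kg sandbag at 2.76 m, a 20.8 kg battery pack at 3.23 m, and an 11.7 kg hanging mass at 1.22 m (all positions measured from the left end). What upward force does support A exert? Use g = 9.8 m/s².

R_A ≈ 292 N

Choose support B as the axis so its reaction then has zero moment arm.
Beam weight: 17.1 × 9.8 = 167.6 N down at 1.995 m → arm 1.995 m, τ = 167.6 × 1.995 = 334.4 N·m counterclockwise.
Sandbag: 29.8 × 9.8 = 292 N down at 2.76 m → arm 1.23 m, τ = 292 × 1.23 = 359.2 N·m counterclockwise.
Battery pack: 20.8 × 9.8 = 203.8 N down at 3.23 m → arm 0.76 m, τ = 203.8 × 0.76 = 154.9 N·m counterclockwise.
Hanging mass: 11.7 × 9.8 = 114.7 N down at 1.22 m → arm 2.77 m, τ = 114.7 × 2.77 = 317.7 N·m counterclockwise.
Net load moment about support B = 1166 N·m counterclockwise.
Reaction R at support A is upward at 0 m, arm 3.99 m → moment R × 3.99 clockwise.
Balancing moments: R × 3.99 = 1166, giving R = 292 N.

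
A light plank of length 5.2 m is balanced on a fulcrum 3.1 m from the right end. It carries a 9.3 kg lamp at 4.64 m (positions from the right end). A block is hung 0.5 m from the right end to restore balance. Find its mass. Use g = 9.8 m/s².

About the fulcrum (at 3.1 m from the right end):
Lamp: 9.3 × 9.8 = 91.14 N down at 4.64 m → arm 1.54 m, τ = 91.14 × 1.54 = 140.4 N·m counterclockwise.
Net moment of known loads = 140.4 N·m counterclockwise.
An unknown mass m at 0.5 m has arm 2.6 m; its moment is m·g·2.6 clockwise.
Balancing moments: m × 9.8 × 2.6 = 140.4, giving m = 140.4 / (9.8 × 2.6) = 5.51 kg.

m ≈ 5.51 kg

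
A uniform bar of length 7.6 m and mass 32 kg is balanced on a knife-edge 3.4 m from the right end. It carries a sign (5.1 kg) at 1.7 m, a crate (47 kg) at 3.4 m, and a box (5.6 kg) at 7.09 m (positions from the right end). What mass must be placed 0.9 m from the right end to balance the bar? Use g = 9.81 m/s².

m ≈ 9.92 kg

Taking torques about the knife-edge (at 3.4 m from the right end):
Beam weight: 32 × 9.81 = 313.9 N down at 3.8 m → arm 0.4 m, τ = 313.9 × 0.4 = 125.6 N·m counterclockwise.
Sign: 5.1 × 9.81 = 50.03 N down at 1.7 m → arm 1.7 m, τ = 50.03 × 1.7 = 85.05 N·m clockwise.
Crate: acts at the knife-edge, moment arm 0 → no torque.
Box: 5.6 × 9.81 = 54.94 N down at 7.09 m → arm 3.69 m, τ = 54.94 × 3.69 = 202.7 N·m counterclockwise.
Net moment of known loads = 243.2 N·m counterclockwise.
An unknown mass m at 0.9 m has arm 2.5 m; its moment is m·g·2.5 clockwise.
Στ = 0 ⇒ m × 9.81 × 2.5 = 243.2 ⇒ m = 243.2 / (9.81 × 2.5) = 9.92 kg.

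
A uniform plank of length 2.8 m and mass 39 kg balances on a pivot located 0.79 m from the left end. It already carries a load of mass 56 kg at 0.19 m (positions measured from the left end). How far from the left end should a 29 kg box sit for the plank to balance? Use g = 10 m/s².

x ≈ 1.13 m from the left end

Choose the pivot (at 0.79 m from the left end) as the axis so the support reaction has zero arm there.
Beam weight: 39 × 10 = 390 N down at 1.4 m → arm 0.61 m, τ = 390 × 0.61 = 237.9 N·m clockwise.
Load: 56 × 10 = 560 N down at 0.19 m → arm 0.6 m, τ = 560 × 0.6 = 336 N·m counterclockwise.
Net moment of existing loads = 98.1 N·m counterclockwise.
The box weighs 29 × 10 = 290 N and must supply an equal clockwise moment, so its lever arm about the pivot is 98.1 / 290 = 0.338 m.
That puts it at 0.79 + 0.338 = 1.13 m from the left end.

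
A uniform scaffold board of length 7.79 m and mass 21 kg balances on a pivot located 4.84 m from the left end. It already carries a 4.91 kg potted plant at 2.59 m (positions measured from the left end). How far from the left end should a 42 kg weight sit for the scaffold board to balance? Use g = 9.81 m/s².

x ≈ 5.58 m from the left end

Choose the pivot (at 4.84 m from the left end) as the axis so the support reaction has zero arm there.
Beam weight: 21 × 9.81 = 206 N down at 3.895 m → arm 0.945 m, τ = 206 × 0.945 = 194.7 N·m counterclockwise.
Potted plant: 4.91 × 9.81 = 48.17 N down at 2.59 m → arm 2.25 m, τ = 48.17 × 2.25 = 108.4 N·m counterclockwise.
Net moment of existing loads = 303.1 N·m counterclockwise.
The weight weighs 42 × 9.81 = 412 N and must supply an equal clockwise moment, so its lever arm about the pivot is 303.1 / 412 = 0.736 m.
That puts it at 4.84 + 0.736 = 5.58 m from the left end.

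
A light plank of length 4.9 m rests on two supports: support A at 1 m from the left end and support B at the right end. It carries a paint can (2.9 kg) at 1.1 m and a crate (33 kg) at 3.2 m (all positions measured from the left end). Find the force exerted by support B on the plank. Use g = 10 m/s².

R_B ≈ 187 N

Taking torques about support A:
Paint can: 2.9 × 10 = 29 N down at 1.1 m → arm 0.1 m, τ = 29 × 0.1 = 2.9 N·m clockwise.
Crate: 33 × 10 = 330 N down at 3.2 m → arm 2.2 m, τ = 330 × 2.2 = 726 N·m clockwise.
Net load moment about support A = 728.9 N·m clockwise.
Reaction R at support B is upward at 4.9 m, arm 3.9 m → moment R × 3.9 counterclockwise.
Στ = 0 ⇒ R × 3.9 = 728.9 ⇒ R = 187 N.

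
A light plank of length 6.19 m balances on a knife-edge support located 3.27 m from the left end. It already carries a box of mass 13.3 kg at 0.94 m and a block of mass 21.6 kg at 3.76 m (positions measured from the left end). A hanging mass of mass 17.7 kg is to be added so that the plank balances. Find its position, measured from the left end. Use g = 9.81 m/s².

x ≈ 4.42 m from the left end

Taking torques about the knife-edge support (at 3.27 m from the left end):
Box: 13.3 × 9.81 = 130.5 N down at 0.94 m → arm 2.33 m, τ = 130.5 × 2.33 = 304.1 N·m counterclockwise.
Block: 21.6 × 9.81 = 211.9 N down at 3.76 m → arm 0.49 m, τ = 211.9 × 0.49 = 103.8 N·m clockwise.
Net moment of existing loads = 200.3 N·m counterclockwise.
The hanging mass weighs 17.7 × 9.81 = 173.6 N and must supply an equal clockwise moment, so its lever arm about the knife-edge support is 200.3 / 173.6 = 1.15 m.
That puts it at 3.27 + 1.15 = 4.42 m from the left end.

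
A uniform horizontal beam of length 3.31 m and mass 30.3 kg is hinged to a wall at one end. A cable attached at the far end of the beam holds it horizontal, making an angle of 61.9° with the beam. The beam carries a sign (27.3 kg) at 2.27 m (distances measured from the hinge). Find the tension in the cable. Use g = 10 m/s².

Choose the hinge as the axis so the unknown hinge reaction has zero arm there.
Beam weight: 30.3 × 10 = 303 N down at 1.655 m → arm 1.655 m, τ = 303 × 1.655 = 501.5 N·m clockwise.
Sign: 27.3 × 10 = 273 N down at 2.27 m → arm 2.27 m, τ = 273 × 2.27 = 619.7 N·m clockwise.
Total clockwise load moment = 1121 N·m.
The cable tension T acts at 3.31 m; only its component perpendicular to the beam, T sinθ, produces torque. sin 61.9° = 0.8821.
Στ = 0 ⇒ T × 3.31 × 0.8821 = 1121 ⇒ T = 1121 / 2.92 = 384 N.

T ≈ 384 N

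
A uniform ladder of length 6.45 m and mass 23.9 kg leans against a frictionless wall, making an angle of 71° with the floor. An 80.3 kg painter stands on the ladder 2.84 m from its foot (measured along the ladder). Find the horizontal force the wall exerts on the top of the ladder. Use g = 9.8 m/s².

N_wall ≈ 160 N

Choose the foot of the ladder as the axis so the floor normal and friction both act there and drop out.
Ladder weight 23.9×9.8 = 234.2 N acts at 3.225 m along the ladder; its horizontal arm is 3.225·cos71° = 1.05 m → τ = 245.9 N·m clockwise.
Painter: 80.3×9.8 = 786.9 N at 2.84 m → arm 0.9246 m → τ = 727.6 N·m clockwise.
Wall normal N acts horizontally at the top; its moment arm is the height L sinθ = 6.45·sin71° = 6.099 m, counterclockwise.
Στ = 0 ⇒ N × 6.099 = 973.5 ⇒ N = 160 N.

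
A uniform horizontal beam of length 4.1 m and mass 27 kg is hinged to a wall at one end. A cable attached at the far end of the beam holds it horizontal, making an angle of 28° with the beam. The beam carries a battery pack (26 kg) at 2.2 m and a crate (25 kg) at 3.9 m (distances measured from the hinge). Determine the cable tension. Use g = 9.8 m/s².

About the hinge:
Beam weight: 27 × 9.8 = 264.6 N down at 2.05 m → arm 2.05 m, τ = 264.6 × 2.05 = 542.4 N·m clockwise.
Battery pack: 26 × 9.8 = 254.8 N down at 2.2 m → arm 2.2 m, τ = 254.8 × 2.2 = 560.6 N·m clockwise.
Crate: 25 × 9.8 = 245 N down at 3.9 m → arm 3.9 m, τ = 245 × 3.9 = 955.5 N·m clockwise.
Total clockwise load moment = 2058 N·m.
The cable tension T acts at 4.1 m; only its component perpendicular to the beam, T sinθ, produces torque. sin 28° = 0.4695.
For rotational equilibrium, T × 4.1 × 0.4695 = 2058, so T = 2058 / 1.925 = 1070 N.

T ≈ 1070 N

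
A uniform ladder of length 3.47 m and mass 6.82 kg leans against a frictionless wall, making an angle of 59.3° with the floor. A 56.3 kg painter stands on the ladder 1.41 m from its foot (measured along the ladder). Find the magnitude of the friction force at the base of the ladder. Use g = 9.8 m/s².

Sum moments about the foot of the ladder (the floor normal and friction both act there and drop out).
Ladder weight 6.82×9.8 = 66.84 N acts at 1.735 m along the ladder; its horizontal arm is 1.735·cos59.3° = 0.8858 m → τ = 59.21 N·m clockwise.
Painter: 56.3×9.8 = 551.7 N at 1.41 m → arm 0.7199 m → τ = 397.2 N·m clockwise.
Wall normal N acts horizontally at the top; its moment arm is the height L sinθ = 3.47·sin59.3° = 2.984 m, counterclockwise.
Στ = 0 ⇒ N × 2.984 = 456.4 ⇒ N = 153 N.
ΣFx = 0: friction at the foot balances the wall's push, so f = N_wall = 153 N.

f ≈ 153 N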